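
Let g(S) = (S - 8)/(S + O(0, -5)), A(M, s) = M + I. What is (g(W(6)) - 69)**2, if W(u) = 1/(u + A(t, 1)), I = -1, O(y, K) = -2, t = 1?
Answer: 506944/121 ≈ 4189.6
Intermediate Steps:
A(M, s) = -1 + M (A(M, s) = M - 1 = -1 + M)
W(u) = 1/u (W(u) = 1/(u + (-1 + 1)) = 1/(u + 0) = 1/u)
g(S) = (-8 + S)/(-2 + S) (g(S) = (S - 8)/(S - 2) = (-8 + S)/(-2 + S))
(g(W(6)) - 69)**2 = ((-8 + 1/6)/(-2 + 1/6) - 69)**2 = (-47/6/(-11/6) - 69)**2 = (-6/11*(-47/6) - 69)**2 = (47/11 - 69)**2 = (-712/11)**2 = 506944/121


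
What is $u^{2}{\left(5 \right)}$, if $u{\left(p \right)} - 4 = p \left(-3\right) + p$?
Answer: $36$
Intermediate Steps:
$u{\left(p \right)} = 4 - 2 p$ ($u{\left(p \right)} = 4 + \left(p \left(-3\right) + p\right) = 4 + \left(- 3 p + p\right) = 4 - 2 p$)
$u^{2}{\left(5 \right)} = \left(4 - 10\right)^{2} = \left(-6\right)^{2} = 36$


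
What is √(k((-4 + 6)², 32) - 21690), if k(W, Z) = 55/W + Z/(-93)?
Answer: I*√749923449/186 ≈ 147.23*I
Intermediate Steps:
k(W, Z) = 55/W - Z/93 (k(W, Z) = 55/W + Z*(-1/93) = 55/W - Z/93)
√(k((-4 + 6)², 32) - 21690) = √((55/((-4 + 6)²) - 1/93*32) - 21690) = √((55/(2²) - 32/93) - 21690) = √((55/4 - 32/93) - 21690) = √(4987/372 - 21690) = √(-8063693/372) = I*√749923449/186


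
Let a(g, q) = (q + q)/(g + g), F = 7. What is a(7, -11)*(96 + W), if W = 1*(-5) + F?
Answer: -154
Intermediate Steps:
a(g, q) = q/g (a(g, q) = (2*q)/((2*g)) = (2*q)*(1/(2*g)) = q/g)
W = 2 (W = 1*(-5) + 7 = -5 + 7 = 2)
a(7, -11)*(96 + W) = (-11/7)*(96 + 2) = -11*1/7*98 = -11/7*98 = -154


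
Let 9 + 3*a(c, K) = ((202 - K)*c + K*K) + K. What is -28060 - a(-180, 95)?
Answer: -24677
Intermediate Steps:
a(c, K) = -3 + K/3 + K²/3 + c*(202 - K)/3 (a(c, K) = -3 + (((202 - K)*c + K*K) + K)/3 = -3 + ((c*(202 - K) + K²) + K)/3 = -3 + ((K² + c*(202 - K)) + K)/3 = -3 + (K + K² + c*(202 - K))/3 = -3 + (K/3 + K²/3 + c*(202 - K)/3) = -3 + K/3 + K²/3 + c*(202 - K)/3)
-28060 - a(-180, 95) = -28060 - (-3 + (⅓)*95 + (⅓)*95² + (202/3)*(-180) - ⅓*95*(-180)) = -28060 - (-3 + 95/3 + (⅓)*9025 - 12120 + 5700) = -28060 - (-3 + 95/3 + 9025/3 - 12120 + 5700) = -28060 - 1*(-3383) = -28060 + 3383 = -24677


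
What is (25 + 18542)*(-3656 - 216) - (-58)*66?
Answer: -71887596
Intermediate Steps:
(25 + 18542)*(-3656 - 216) - (-58)*66 = 18567*(-3872) - 1*(-3828) = -71891424 + 3828 = -71887596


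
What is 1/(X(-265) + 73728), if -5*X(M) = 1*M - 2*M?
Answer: 1/73675 ≈ 1.3573e-5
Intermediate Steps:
X(M) = M/5 (X(M) = -(1*M - 2*M)/5 = -(M - 2*M)/5 = -(-1)*M/5 = M/5)
1/(X(-265) + 73728) = 1/((⅕)*(-265) + 73728) = 1/(-53 + 73728) = 1/73675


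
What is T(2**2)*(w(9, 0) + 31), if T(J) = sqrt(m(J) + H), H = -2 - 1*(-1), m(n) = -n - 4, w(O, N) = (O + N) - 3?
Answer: 111*I ≈ 111.0*I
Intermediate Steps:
w(O, N) = -3 + N + O (w(O, N) = (N + O) - 3 = -3 + N + O)
m(n) = -4 - n
H = -1 (H = -2 + 1 = -1)
T(J) = sqrt(-5 - J) (T(J) = sqrt((-4 - J) - 1) = sqrt(-5 - J))
T(2**2)*(w(9, 0) + 31) = sqrt(-5 - 1*2**2)*((-3 + 0 + 9) + 31) = sqrt(-5 - 1*4)*(6 + 31) = sqrt(-5 - 4)*37 = sqrt(-9)*37 = (3*I)*37 = 111*I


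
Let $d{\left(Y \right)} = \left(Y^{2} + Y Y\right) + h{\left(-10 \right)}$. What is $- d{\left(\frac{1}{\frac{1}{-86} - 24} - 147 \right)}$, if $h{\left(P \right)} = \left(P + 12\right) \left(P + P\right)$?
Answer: $- \frac{184225144762}{4264225} \approx -43203.0$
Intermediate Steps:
$h{\left(P \right)} = 2 P \left(12 + P\right)$ ($h{\left(P \right)} = \left(12 + P\right) 2 P = 2 P \left(12 + P\right)$)
$d{\left(Y \right)} = -40 + 2 Y^{2}$ ($d{\left(Y \right)} = \left(Y^{2} + Y Y\right) + 2 \left(-10\right) \left(12 - 10\right) = \left(Y^{2} + Y^{2}\right) + 2 \left(-10\right) 2 = 2 Y^{2} - 40 = -40 + 2 Y^{2}$)
$- d{\left(\frac{1}{\frac{1}{-86} - 24} - 147 \right)} = - (-40 + 2 \left(\frac{1}{\frac{1}{-86} - 24} - 147\right)^{2}) = - (-40 + 2 \left(\frac{1}{- \frac{1}{86} - 24} - 147\right)^{2}) = - (-40 + 2 \left(\frac{1}{- \frac{2065}{86}} - 147\right)^{2}) = - (-40 + 2 \left(- \frac{86}{2065} - 147\right)^{2}) = - (-40 + 2 \left(- \frac{303641}{2065}\right)^{2}) = - (-40 + 2 \cdot \frac{92197856881}{4264225}) = - (-40 + \frac{184395713762}{4264225}) = \left(-1\right) \frac{184225144762}{4264225} = - \frac{184225144762}{4264225}$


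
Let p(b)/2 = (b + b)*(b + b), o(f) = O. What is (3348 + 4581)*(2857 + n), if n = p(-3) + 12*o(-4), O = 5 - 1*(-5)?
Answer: 24175521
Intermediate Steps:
O = 10 (O = 5 + 5 = 10)
o(f) = 10
p(b) = 8*b**2 (p(b) = 2*((b + b)*(b + b)) = 2*((2*b)*(2*b)) = 2*(4*b**2) = 8*b**2)
n = 192 (n = 8*(-3)**2 + 12*10 = 8*9 + 120 = 72 + 120 = 192)
(3348 + 4581)*(2857 + n) = (3348 + 4581)*(2857 + 192) = 7929*3049 = 24175521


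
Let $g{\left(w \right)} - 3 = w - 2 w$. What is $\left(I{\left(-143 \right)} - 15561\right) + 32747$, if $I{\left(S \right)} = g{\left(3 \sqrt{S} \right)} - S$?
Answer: $17332 - 3 i \sqrt{143} \approx 17332.0 - 35.875 i$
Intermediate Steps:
$g{\left(w \right)} = 3 - w$ ($g{\left(w \right)} = 3 + \left(w - 2 w\right) = 3 - w$)
$I{\left(S \right)} = 3 - S - 3 \sqrt{S}$ ($I{\left(S \right)} = \left(3 - 3 \sqrt{S}\right) - S = 3 - S - 3 \sqrt{S}$)
$\left(I{\left(-143 \right)} - 15561\right) + 32747 = \left(\left(3 - -143 - 3 \sqrt{-143}\right) - 15561\right) + 32747 = \left(\left(3 + 143 - 3 i \sqrt{143}\right) - 15561\right) + 32747 = \left(\left(146 - 3 i \sqrt{143}\right) - 15561\right) + 32747 = \left(-15415 - 3 i \sqrt{143}\right) + 32747 = 17332 - 3 i \sqrt{143}$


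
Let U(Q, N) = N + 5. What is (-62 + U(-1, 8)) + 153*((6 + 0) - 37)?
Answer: -4792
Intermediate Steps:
U(Q, N) = 5 + N
(-62 + U(-1, 8)) + 153*((6 + 0) - 37) = (-62 + (5 + 8)) + 153*((6 + 0) - 37) = (-62 + 13) + 153*(6 - 37) = -49 + 153*(-31) = -49 - 4743 = -4792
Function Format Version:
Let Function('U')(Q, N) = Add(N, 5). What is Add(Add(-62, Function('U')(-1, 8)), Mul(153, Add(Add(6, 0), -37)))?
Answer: -4792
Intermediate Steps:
Function('U')(Q, N) = Add(5, N)
Add(Add(-62, Function('U')(-1, 8)), Mul(153, Add(Add(6, 0), -37))) = Add(Add(-62, Add(5, 8)), Mul(153, Add(Add(6, 0), -37))) = Add(Add(-62, 13), Mul(153, Add(6, -37))) = Add(-49, Mul(153, -31)) = Add(-49, -4743) = -4792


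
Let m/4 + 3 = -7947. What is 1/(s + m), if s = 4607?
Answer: -1/27193 ≈ -3.6774e-5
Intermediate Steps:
m = -31800 (m = -12 + 4*(-7947) = -12 - 31788 = -31800)
1/(s + m) = 1/(4607 - 31800) = 1/(-27193) = -1/27193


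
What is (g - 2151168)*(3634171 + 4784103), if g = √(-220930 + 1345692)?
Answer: -18109121644032 + 8418274*√1124762 ≈ -1.8100e+13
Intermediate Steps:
g = √1124762 ≈ 1060.5
(g - 2151168)*(3634171 + 4784103) = (√1124762 - 2151168)*(3634171 + 4784103) = (-2151168 + √1124762)*8418274 = -18109121644032 + 8418274*√1124762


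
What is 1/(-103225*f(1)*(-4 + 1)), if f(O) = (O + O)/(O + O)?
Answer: 1/309675 ≈ 3.2292e-6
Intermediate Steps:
f(O) = 1 (f(O) = (2*O)/((2*O)) = (2*O)*(1/(2*O)) = 1)
1/(-103225*f(1)*(-4 + 1)) = 1/(-103225*(-4 + 1)) = 1/(-103225*(-3)) = 1/309675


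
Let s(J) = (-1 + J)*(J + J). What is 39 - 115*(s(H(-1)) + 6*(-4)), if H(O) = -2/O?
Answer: 2339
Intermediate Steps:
s(J) = 2*J*(-1 + J) (s(J) = (-1 + J)*(2*J) = 2*J*(-1 + J))
39 - 115*(s(H(-1)) + 6*(-4)) = 39 - 115*(2*(-2/(-1))*(-1 - 2/(-1)) + 6*(-4)) = 39 - 115*(2*(-2*(-1))*(-1 - 2*(-1)) - 24) = 39 - 115*(2*2*(-1 + 2) - 24) = 39 - 115*(2*2*1 - 24) = 39 - 115*(4 - 24) = 39 - 115*(-20) = 39 + 2300 = 2339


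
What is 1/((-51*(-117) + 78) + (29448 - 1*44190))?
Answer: -1/8697 ≈ -0.00011498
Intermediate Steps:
1/((-51*(-117) + 78) + (29448 - 1*44190)) = 1/((5967 + 78) + (29448 - 44190)) = 1/(6045 - 14742) = 1/(-8697) = -1/8697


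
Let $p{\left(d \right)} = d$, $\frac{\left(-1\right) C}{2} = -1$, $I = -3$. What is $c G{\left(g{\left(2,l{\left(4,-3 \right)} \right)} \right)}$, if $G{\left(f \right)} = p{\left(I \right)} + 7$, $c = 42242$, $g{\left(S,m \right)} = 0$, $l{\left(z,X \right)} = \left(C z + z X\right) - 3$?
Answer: $168968$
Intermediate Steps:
$C = 2$ ($C = \left(-2\right) \left(-1\right) = 2$)
$l{\left(z,X \right)} = -3 + 2 z + X z$ ($l{\left(z,X \right)} = \left(2 z + z X\right) - 3 = \left(2 z + X z\right) - 3 = -3 + 2 z + X z$)
$G{\left(f \right)} = 4$ ($G{\left(f \right)} = -3 + 7 = 4$)
$c G{\left(g{\left(2,l{\left(4,-3 \right)} \right)} \right)} = 42242 \cdot 4 = 168968$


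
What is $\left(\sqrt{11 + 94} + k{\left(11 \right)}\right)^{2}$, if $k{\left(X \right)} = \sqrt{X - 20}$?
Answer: $\left(\sqrt{105} + 3 i\right)^{2} \approx 96.0 + 61.482 i$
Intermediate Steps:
$k{\left(X \right)} = \sqrt{-20 + X}$
$\left(\sqrt{11 + 94} + k{\left(11 \right)}\right)^{2} = \left(\sqrt{11 + 94} + \sqrt{-20 + 11}\right)^{2} = \left(\sqrt{105} + \sqrt{-9}\right)^{2} = \left(\sqrt{105} + 3 i\right)^{2}$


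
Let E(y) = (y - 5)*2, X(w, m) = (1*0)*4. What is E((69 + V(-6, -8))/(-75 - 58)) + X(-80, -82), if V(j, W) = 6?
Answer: -1480/133 ≈ -11.128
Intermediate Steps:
X(w, m) = 0 (X(w, m) = 0*4 = 0)
E(y) = -10 + 2*y (E(y) = (-5 + y)*2 = -10 + 2*y)
E((69 + V(-6, -8))/(-75 - 58)) + X(-80, -82) = (-10 + 2*((69 + 6)/(-75 - 58))) + 0 = (-10 + 2*(75/(-133))) + 0 = (-10 + 2*(75*(-1/133))) + 0 = (-10 + 2*(-75/133)) + 0 = (-10 - 150/133) + 0 = -1480/133 + 0 = -1480/133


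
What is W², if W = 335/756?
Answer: 112225/571536 ≈ 0.19636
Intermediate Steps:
W = 335/756 (W = 335*(1/756) = 335/756 ≈ 0.44312)
W² = (335/756)² = 112225/571536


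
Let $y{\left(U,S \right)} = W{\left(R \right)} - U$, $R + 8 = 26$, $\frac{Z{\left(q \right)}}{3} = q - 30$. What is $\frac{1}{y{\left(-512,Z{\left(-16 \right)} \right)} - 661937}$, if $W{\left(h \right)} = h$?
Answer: $- \frac{1}{661407} \approx -1.5119 \cdot 10^{-6}$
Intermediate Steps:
$Z{\left(q \right)} = -90 + 3 q$ ($Z{\left(q \right)} = 3 \left(q - 30\right) = 3 \left(-30 + q\right) = -90 + 3 q$)
$R = 18$ ($R = -8 + 26 = 18$)
$y{\left(U,S \right)} = 18 - U$
$\frac{1}{y{\left(-512,Z{\left(-16 \right)} \right)} - 661937} = \frac{1}{\left(18 - -512\right) - 661937} = \frac{1}{\left(18 + 512\right) - 661937} = \frac{1}{530 - 661937} = \frac{1}{-661407} = - \frac{1}{661407}$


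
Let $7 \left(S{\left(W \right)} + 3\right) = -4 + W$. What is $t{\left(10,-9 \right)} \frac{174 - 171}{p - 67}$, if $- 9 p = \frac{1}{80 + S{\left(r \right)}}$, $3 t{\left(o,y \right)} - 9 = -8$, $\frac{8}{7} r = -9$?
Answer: $- \frac{37953}{2542907} \approx -0.014925$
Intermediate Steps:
$r = - \frac{63}{8}$ ($r = \frac{7}{8} \left(-9\right) = - \frac{63}{8} \approx -7.875$)
$t{\left(o,y \right)} = \frac{1}{3}$ ($t{\left(o,y \right)} = 3 + \frac{1}{3} \left(-8\right) = 3 - \frac{8}{3} = \frac{1}{3}$)
$S{\left(W \right)} = - \frac{25}{7} + \frac{W}{7}$ ($S{\left(W \right)} = -3 + \frac{-4 + W}{7} = -3 + \left(- \frac{4}{7} + \frac{W}{7}\right) = - \frac{25}{7} + \frac{W}{7}$)
$p = - \frac{56}{37953}$ ($p = - \frac{1}{9 \left(80 + \left(- \frac{25}{7} + \frac{1}{7} \left(- \frac{63}{8}\right)\right)\right)} = - \frac{1}{9 \left(80 - \frac{263}{56}\right)} = - \frac{1}{9 \cdot \frac{4217}{56}} = \left(- \frac{1}{9}\right) \frac{56}{4217} = - \frac{56}{37953} \approx -0.0014755$)
$t{\left(10,-9 \right)} \frac{174 - 171}{p - 67} = \frac{\left(174 - 171\right) \frac{1}{- \frac{56}{37953} - 67}}{3} = \frac{3 \frac{1}{- \frac{2542907}{37953}}}{3} = \frac{3 \left(- \frac{37953}{2542907}\right)}{3} = \frac{1}{3} \left(- \frac{113859}{2542907}\right) = - \frac{37953}{2542907}$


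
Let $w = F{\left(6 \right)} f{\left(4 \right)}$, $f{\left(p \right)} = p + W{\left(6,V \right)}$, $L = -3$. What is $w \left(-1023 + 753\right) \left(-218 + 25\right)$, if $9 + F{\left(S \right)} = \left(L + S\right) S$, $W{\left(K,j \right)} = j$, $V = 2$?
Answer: $2813940$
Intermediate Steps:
$F{\left(S \right)} = -9 + S \left(-3 + S\right)$ ($F{\left(S \right)} = -9 + \left(-3 + S\right) S = -9 + S \left(-3 + S\right)$)
$f{\left(p \right)} = 2 + p$ ($f{\left(p \right)} = p + 2 = 2 + p$)
$w = 54$ ($w = \left(-9 + 6^{2} - 18\right) \left(2 + 4\right) = \left(-9 + 36 - 18\right) 6 = 9 \cdot 6 = 54$)
$w \left(-1023 + 753\right) \left(-218 + 25\right) = 54 \left(-1023 + 753\right) \left(-218 + 25\right) = 54 \left(\left(-270\right) \left(-193\right)\right) = 54 \cdot 52110 = 2813940$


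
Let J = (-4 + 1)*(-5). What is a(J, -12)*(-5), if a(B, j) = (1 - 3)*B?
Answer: 150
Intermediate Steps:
J = 15 (J = -3*(-5) = 15)
a(B, j) = -2*B
a(J, -12)*(-5) = -2*15*(-5) = -30*(-5) = 150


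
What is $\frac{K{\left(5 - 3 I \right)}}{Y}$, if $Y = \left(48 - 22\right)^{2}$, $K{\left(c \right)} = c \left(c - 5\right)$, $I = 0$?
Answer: $0$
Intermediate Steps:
$K{\left(c \right)} = c \left(-5 + c\right)$
$Y = 676$ ($Y = 26^{2} = 676$)
$\frac{K{\left(5 - 3 I \right)}}{Y} = \frac{\left(5 - 0\right) \left(-5 + \left(5 - 0\right)\right)}{676} = \left(5 + 0\right) \left(-5 + \left(5 + 0\right)\right) \frac{1}{676} = 5 \left(-5 + 5\right) \frac{1}{676} = 5 \cdot 0 \cdot \frac{1}{676} = 0 \cdot \frac{1}{676} = 0$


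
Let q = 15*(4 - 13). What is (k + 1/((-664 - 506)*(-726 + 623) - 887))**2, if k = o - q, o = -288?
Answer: 334974844173124/14309662129 ≈ 23409.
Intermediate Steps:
q = -135 (q = 15*(-9) = -135)
k = -153 (k = -288 - 1*(-135) = -288 + 135 = -153)
(k + 1/((-664 - 506)*(-726 + 623) - 887))**2 = (-153 + 1/((-664 - 506)*(-726 + 623) - 887))**2 = (-153 + 1/(-1170*(-103) - 887))**2 = (-153 + 1/(120510 - 887))**2 = (-153 + 1/119623)**2 = (-18302318/119623)**2 = 334974844173124/14309662129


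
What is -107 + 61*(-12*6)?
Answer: -4499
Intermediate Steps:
-107 + 61*(-12*6) = -107 + 61*(-72) = -107 - 4392 = -4499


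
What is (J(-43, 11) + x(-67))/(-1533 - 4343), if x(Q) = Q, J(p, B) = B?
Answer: 14/1469 ≈ 0.0095303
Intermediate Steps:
(J(-43, 11) + x(-67))/(-1533 - 4343) = (11 - 67)/(-1533 - 4343) = -56/(-5876) = -56*(-1/5876) = 14/1469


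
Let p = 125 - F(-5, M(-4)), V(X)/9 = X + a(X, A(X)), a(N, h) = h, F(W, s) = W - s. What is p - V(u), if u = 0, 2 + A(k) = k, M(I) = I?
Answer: 144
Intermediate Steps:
A(k) = -2 + k
V(X) = -18 + 18*X (V(X) = 9*(X + (-2 + X)) = 9*(-2 + 2*X) = -18 + 18*X)
p = 126 (p = 125 - (-5 - 1*(-4)) = 125 - (-5 + 4) = 125 - 1*(-1) = 125 + 1 = 126)
p - V(u) = 126 - (-18 + 18*0) = 126 - (-18 + 0) = 126 - 1*(-18) = 126 + 18 = 144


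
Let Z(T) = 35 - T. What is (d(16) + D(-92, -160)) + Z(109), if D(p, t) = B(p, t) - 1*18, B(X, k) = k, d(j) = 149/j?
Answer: -3883/16 ≈ -242.69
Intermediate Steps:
D(p, t) = -18 + t (D(p, t) = t - 1*18 = t - 18 = -18 + t)
(d(16) + D(-92, -160)) + Z(109) = (149/16 + (-18 - 160)) + (35 - 1*109) = (149*(1/16) - 178) + (35 - 109) = (149/16 - 178) - 74 = -2699/16 - 74 = -3883/16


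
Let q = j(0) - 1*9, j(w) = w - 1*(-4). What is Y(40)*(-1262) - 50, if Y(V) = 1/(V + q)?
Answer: -3012/35 ≈ -86.057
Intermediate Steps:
j(w) = 4 + w (j(w) = w + 4 = 4 + w)
q = -5 (q = (4 + 0) - 1*9 = 4 - 9 = -5)
Y(V) = 1/(-5 + V) (Y(V) = 1/(V - 5) = 1/(-5 + V))
Y(40)*(-1262) - 50 = -1262/(-5 + 40) - 50 = -1262/35 - 50 = -3012/35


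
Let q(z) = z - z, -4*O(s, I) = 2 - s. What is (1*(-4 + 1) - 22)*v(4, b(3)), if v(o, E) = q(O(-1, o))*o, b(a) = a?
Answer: 0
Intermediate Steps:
O(s, I) = -½ + s/4 (O(s, I) = -(2 - s)/4 = -½ + s/4)
q(z) = 0
v(o, E) = 0 (v(o, E) = 0*o = 0)
(1*(-4 + 1) - 22)*v(4, b(3)) = (1*(-4 + 1) - 22)*0 = (1*(-3) - 22)*0 = (-3 - 22)*0 = -25*0 = 0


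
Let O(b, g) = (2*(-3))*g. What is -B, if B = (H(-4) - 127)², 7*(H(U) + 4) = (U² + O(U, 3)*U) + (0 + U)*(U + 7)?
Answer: -707281/49 ≈ -14434.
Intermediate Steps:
O(b, g) = -6*g
H(U) = -4 - 18*U/7 + U²/7 + U*(7 + U)/7 (H(U) = -4 + ((U² + (-6*3)*U) + (0 + U)*(U + 7))/7 = -4 + ((U² - 18*U) + U*(7 + U))/7 = -4 + (U² - 18*U + U*(7 + U))/7 = -4 + (-18*U/7 + U²/7 + U*(7 + U)/7) = -4 - 18*U/7 + U²/7 + U*(7 + U)/7)
B = 707281/49 (B = ((-4 - 11/7*(-4) + (2/7)*(-4)²) - 127)² = ((-4 + 44/7 + (2/7)*16) - 127)² = ((-4 + 44/7 + 32/7) - 127)² = (48/7 - 127)² = (-841/7)² = 707281/49 ≈ 14434.)
-B = -1*707281/49 = -707281/49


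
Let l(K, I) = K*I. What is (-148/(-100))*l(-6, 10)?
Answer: -444/5 ≈ -88.800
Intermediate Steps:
l(K, I) = I*K
(-148/(-100))*l(-6, 10) = (-148/(-100))*(10*(-6)) = -148*(-1/100)*(-60) = (37/25)*(-60) = -444/5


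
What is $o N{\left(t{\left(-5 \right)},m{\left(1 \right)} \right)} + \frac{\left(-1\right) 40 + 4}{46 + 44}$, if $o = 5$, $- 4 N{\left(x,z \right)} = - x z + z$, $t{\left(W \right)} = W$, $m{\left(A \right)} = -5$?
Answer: $\frac{371}{10} \approx 37.1$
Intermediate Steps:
$N{\left(x,z \right)} = - \frac{z}{4} + \frac{x z}{4}$ ($N{\left(x,z \right)} = - \frac{- x z + z}{4} = - \frac{z - x z}{4} = - \frac{z}{4} + \frac{x z}{4}$)
$o N{\left(t{\left(-5 \right)},m{\left(1 \right)} \right)} + \frac{\left(-1\right) 40 + 4}{46 + 44} = 5 \cdot \frac{1}{4} \left(-5\right) \left(-1 - 5\right) + \frac{\left(-1\right) 40 + 4}{46 + 44} = 5 \cdot \frac{1}{4} \left(-5\right) \left(-6\right) + \frac{-40 + 4}{90} = 5 \cdot \frac{15}{2} - \frac{2}{5} = \frac{75}{2} - \frac{2}{5} = \frac{371}{10}$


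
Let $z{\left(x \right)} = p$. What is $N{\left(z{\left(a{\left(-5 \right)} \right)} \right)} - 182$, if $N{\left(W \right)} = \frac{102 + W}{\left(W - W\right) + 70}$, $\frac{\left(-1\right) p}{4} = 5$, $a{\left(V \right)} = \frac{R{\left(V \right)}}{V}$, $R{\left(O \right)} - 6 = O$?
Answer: $- \frac{6329}{35} \approx -180.83$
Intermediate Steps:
$R{\left(O \right)} = 6 + O$
$a{\left(V \right)} = \frac{6 + V}{V}$
$p = -20$ ($p = \left(-4\right) 5 = -20$)
$z{\left(x \right)} = -20$
$N{\left(W \right)} = \frac{51}{35} + \frac{W}{70}$ ($N{\left(W \right)} = \frac{102 + W}{0 + 70} = \frac{102 + W}{70} = \left(102 + W\right) \frac{1}{70} = \frac{51}{35} + \frac{W}{70}$)
$N{\left(z{\left(a{\left(-5 \right)} \right)} \right)} - 182 = \left(\frac{51}{35} + \frac{1}{70} \left(-20\right)\right) - 182 = \left(\frac{51}{35} - \frac{2}{7}\right) - 182 = \frac{41}{35} - 182 = - \frac{6329}{35}$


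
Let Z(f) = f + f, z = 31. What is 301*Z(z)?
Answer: 18662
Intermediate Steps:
Z(f) = 2*f
301*Z(z) = 301*(2*31) = 301*62 = 18662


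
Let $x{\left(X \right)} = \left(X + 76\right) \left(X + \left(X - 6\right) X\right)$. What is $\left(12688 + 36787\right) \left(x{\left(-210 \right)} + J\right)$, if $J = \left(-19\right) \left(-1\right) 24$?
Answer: $-299306136900$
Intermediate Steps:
$J = 456$ ($J = 19 \cdot 24 = 456$)
$x{\left(X \right)} = \left(76 + X\right) \left(X + X \left(-6 + X\right)\right)$ ($x{\left(X \right)} = \left(76 + X\right) \left(X + \left(-6 + X\right) X\right) = \left(76 + X\right) \left(X + X \left(-6 + X\right)\right)$)
$\left(12688 + 36787\right) \left(x{\left(-210 \right)} + J\right) = \left(12688 + 36787\right) \left(- 210 \left(-380 + \left(-210\right)^{2} + 71 \left(-210\right)\right) + 456\right) = 49475 \left(- 210 \left(-380 + 44100 - 14910\right) + 456\right) = 49475 \left(\left(-210\right) 28810 + 456\right) = 49475 \left(-6050100 + 456\right) = 49475 \left(-6049644\right) = -299306136900$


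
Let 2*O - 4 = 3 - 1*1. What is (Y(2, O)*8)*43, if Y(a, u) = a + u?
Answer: 1720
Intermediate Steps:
O = 3 (O = 2 + (3 - 1*1)/2 = 2 + (3 - 1)/2 = 2 + (½)*2 = 2 + 1 = 3)
(Y(2, O)*8)*43 = ((2 + 3)*8)*43 = (5*8)*43 = 40*43 = 1720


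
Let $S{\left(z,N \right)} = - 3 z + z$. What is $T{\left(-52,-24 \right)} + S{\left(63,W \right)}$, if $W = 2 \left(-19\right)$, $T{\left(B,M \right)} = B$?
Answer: $-178$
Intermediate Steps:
$W = -38$
$S{\left(z,N \right)} = - 2 z$
$T{\left(-52,-24 \right)} + S{\left(63,W \right)} = -52 - 126 = -178$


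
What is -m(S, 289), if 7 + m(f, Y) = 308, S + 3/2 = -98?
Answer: -301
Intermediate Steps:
S = -199/2 (S = -3/2 - 98 = -199/2 ≈ -99.500)
m(f, Y) = 301 (m(f, Y) = -7 + 308 = 301)
-m(S, 289) = -1*301 = -301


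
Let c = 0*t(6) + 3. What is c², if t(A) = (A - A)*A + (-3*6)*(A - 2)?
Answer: 9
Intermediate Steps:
t(A) = 36 - 18*A (t(A) = 0*A - 18*(-2 + A) = 0 + (36 - 18*A) = 36 - 18*A)
c = 3 (c = 0*(36 - 18*6) + 3 = 0*(36 - 108) + 3 = 0*(-72) + 3 = 0 + 3 = 3)
c² = 3² = 9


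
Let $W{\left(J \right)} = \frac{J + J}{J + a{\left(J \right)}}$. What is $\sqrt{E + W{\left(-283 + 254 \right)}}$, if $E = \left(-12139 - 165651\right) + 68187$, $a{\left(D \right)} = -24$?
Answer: $\frac{7 i \sqrt{6283097}}{53} \approx 331.06 i$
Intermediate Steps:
$W{\left(J \right)} = \frac{2 J}{-24 + J}$ ($W{\left(J \right)} = \frac{J + J}{J - 24} = \frac{2 J}{-24 + J}$)
$E = -109603$ ($E = -177790 + 68187 = -109603$)
$\sqrt{E + W{\left(-283 + 254 \right)}} = \sqrt{-109603 + \frac{2 \left(-283 + 254\right)}{-24 + \left(-283 + 254\right)}} = \sqrt{-109603 + 2 \left(-29\right) \frac{1}{-24 - 29}} = \sqrt{-109603 + 2 \left(-29\right) \frac{1}{-53}} = \sqrt{-109603 + 2 \left(-29\right) \left(- \frac{1}{53}\right)} = \sqrt{-109603 + \frac{58}{53}} = \sqrt{- \frac{5808901}{53}} = \frac{7 i \sqrt{6283097}}{53}$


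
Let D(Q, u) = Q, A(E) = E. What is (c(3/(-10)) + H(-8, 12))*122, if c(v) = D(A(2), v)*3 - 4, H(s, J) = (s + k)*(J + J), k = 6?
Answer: -5612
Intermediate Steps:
H(s, J) = 2*J*(6 + s) (H(s, J) = (s + 6)*(J + J) = (6 + s)*(2*J) = 2*J*(6 + s))
c(v) = 2 (c(v) = 2*3 - 4 = 6 - 4 = 2)
(c(3/(-10)) + H(-8, 12))*122 = (2 + 2*12*(6 - 8))*122 = (2 + 2*12*(-2))*122 = (2 - 48)*122 = -46*122 = -5612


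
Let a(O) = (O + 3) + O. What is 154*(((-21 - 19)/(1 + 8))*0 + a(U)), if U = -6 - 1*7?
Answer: -3542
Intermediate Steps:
U = -13 (U = -6 - 7 = -13)
a(O) = 3 + 2*O (a(O) = (3 + O) + O = 3 + 2*O)
154*(((-21 - 19)/(1 + 8))*0 + a(U)) = 154*(((-21 - 19)/(1 + 8))*0 + (3 + 2*(-13))) = 154*(-40/9*0 + (3 - 26)) = 154*(-40*⅑*0 - 23) = 154*(-40/9*0 - 23) = 154*(0 - 23) = 154*(-23) = -3542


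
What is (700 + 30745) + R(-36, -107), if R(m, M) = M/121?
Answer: 3804738/121 ≈ 31444.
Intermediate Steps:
R(m, M) = M/121 (R(m, M) = M*(1/121) = M/121)
(700 + 30745) + R(-36, -107) = (700 + 30745) + (1/121)*(-107) = 31445 - 107/121 = 3804738/121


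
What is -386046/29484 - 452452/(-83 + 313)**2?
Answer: -52101741/2406950 ≈ -21.646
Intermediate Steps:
-386046/29484 - 452452/(-83 + 313)**2 = -386046*1/29484 - 452452/(230**2) = -2383/182 - 452452/52900 = -2383/182 - 452452*1/52900 = -2383/182 - 113113/13225 = -52101741/2406950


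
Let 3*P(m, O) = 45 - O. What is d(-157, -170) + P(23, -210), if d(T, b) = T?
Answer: -72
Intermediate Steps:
P(m, O) = 15 - O/3 (P(m, O) = (45 - O)/3 = 15 - O/3)
d(-157, -170) + P(23, -210) = -157 + (15 - ⅓*(-210)) = -157 + (15 + 70) = -157 + 85 = -72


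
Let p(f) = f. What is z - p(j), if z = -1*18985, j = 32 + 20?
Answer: -19037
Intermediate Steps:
j = 52
z = -18985
z - p(j) = -18985 - 1*52 = -18985 - 52 = -19037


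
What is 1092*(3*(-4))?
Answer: -13104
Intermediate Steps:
1092*(3*(-4)) = 1092*(-12) = -13104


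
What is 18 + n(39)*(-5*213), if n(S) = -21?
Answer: 22383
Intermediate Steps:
18 + n(39)*(-5*213) = 18 - (-105)*213 = 18 - 21*(-1065) = 18 + 22365 = 22383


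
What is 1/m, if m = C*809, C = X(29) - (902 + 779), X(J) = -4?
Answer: -1/1363165 ≈ -7.3359e-7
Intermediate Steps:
C = -1685 (C = -4 - (902 + 779) = -4 - 1*1681 = -4 - 1681 = -1685)
m = -1363165 (m = -1685*809 = -1363165)
1/m = 1/(-1363165) = -1/1363165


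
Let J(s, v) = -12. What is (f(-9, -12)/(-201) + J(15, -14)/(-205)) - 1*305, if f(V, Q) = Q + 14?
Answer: -12565523/41205 ≈ -304.95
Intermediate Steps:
f(V, Q) = 14 + Q
(f(-9, -12)/(-201) + J(15, -14)/(-205)) - 1*305 = ((14 - 12)/(-201) - 12/(-205)) - 1*305 = (2*(-1/201) - 12*(-1/205)) - 305 = (-2/201 + 12/205) - 305 = 2002/41205 - 305 = -12565523/41205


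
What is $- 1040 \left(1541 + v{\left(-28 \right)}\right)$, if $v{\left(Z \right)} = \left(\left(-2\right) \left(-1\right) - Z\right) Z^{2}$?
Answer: $-26063440$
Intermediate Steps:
$v{\left(Z \right)} = Z^{2} \left(2 - Z\right)$ ($v{\left(Z \right)} = \left(2 - Z\right) Z^{2} = Z^{2} \left(2 - Z\right)$)
$- 1040 \left(1541 + v{\left(-28 \right)}\right) = - 1040 \left(1541 + \left(-28\right)^{2} \left(2 - -28\right)\right) = - 1040 \left(1541 + 784 \left(2 + 28\right)\right) = - 1040 \left(1541 + 784 \cdot 30\right) = - 1040 \left(1541 + 23520\right) = \left(-1040\right) 25061 = -26063440$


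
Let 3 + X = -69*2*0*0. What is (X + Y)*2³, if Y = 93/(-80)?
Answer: -333/10 ≈ -33.300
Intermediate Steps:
X = -3 (X = -3 - 69*2*0*0 = -3 - 0*0 = -3 - 69*0 = -3 + 0 = -3)
Y = -93/80 (Y = 93*(-1/80) = -93/80 ≈ -1.1625)
(X + Y)*2³ = (-3 - 93/80)*2³ = -333/80*8 = -333/10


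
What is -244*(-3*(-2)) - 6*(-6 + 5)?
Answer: -1458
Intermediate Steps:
-244*(-3*(-2)) - 6*(-6 + 5) = -1464 - 6*(-1) = -244*6 + 6 = -1464 + 6 = -1458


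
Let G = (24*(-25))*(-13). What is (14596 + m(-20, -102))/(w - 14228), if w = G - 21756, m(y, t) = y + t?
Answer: -7237/14092 ≈ -0.51355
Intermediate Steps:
m(y, t) = t + y
G = 7800 (G = -600*(-13) = 7800)
w = -13956 (w = 7800 - 21756 = -13956)
(14596 + m(-20, -102))/(w - 14228) = (14596 + (-102 - 20))/(-13956 - 14228) = (14596 - 122)/(-28184) = 14474*(-1/28184) = -7237/14092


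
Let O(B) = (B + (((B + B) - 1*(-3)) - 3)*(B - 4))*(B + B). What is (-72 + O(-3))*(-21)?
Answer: 6426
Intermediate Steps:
O(B) = 2*B*(B + 2*B*(-4 + B)) (O(B) = (B + ((2*B + 3) - 3)*(-4 + B))*(2*B) = (B + ((3 + 2*B) - 3)*(-4 + B))*(2*B) = (B + (2*B)*(-4 + B))*(2*B) = (B + 2*B*(-4 + B))*(2*B) = 2*B*(B + 2*B*(-4 + B)))
(-72 + O(-3))*(-21) = (-72 + (-3)²*(-14 + 4*(-3)))*(-21) = (-72 + 9*(-14 - 12))*(-21) = (-72 + 9*(-26))*(-21) = (-72 - 234)*(-21) = -306*(-21) = 6426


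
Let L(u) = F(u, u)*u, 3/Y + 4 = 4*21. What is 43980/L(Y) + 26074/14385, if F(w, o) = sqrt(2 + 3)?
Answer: 26074/14385 + 234560*sqrt(5) ≈ 5.2449e+5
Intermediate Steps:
F(w, o) = sqrt(5)
Y = 3/80 (Y = 3/(-4 + 4*21) = 3/(-4 + 84) = 3/80 ≈ 0.037500)
L(u) = u*sqrt(5) (L(u) = sqrt(5)*u = u*sqrt(5))
43980/L(Y) + 26074/14385 = 43980/((3*sqrt(5)/80)) + 26074/14385 = 43980*(16*sqrt(5)/3) + 26074*(1/14385) = 234560*sqrt(5) + 26074/14385 = 26074/14385 + 234560*sqrt(5)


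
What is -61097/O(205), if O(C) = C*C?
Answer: -61097/42025 ≈ -1.4538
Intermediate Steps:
O(C) = C²
-61097/O(205) = -61097/(205²) = -61097/42025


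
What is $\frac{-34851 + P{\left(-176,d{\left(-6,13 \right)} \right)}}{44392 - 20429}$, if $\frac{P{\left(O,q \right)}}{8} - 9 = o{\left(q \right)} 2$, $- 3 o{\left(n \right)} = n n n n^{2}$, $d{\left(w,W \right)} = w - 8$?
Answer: $\frac{8500847}{71889} \approx 118.25$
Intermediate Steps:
$d{\left(w,W \right)} = -8 + w$ ($d{\left(w,W \right)} = w - 8 = -8 + w$)
$o{\left(n \right)} = - \frac{n^{5}}{3}$ ($o{\left(n \right)} = - \frac{n n n n^{2}}{3} = - \frac{n^{2} n n^{2}}{3} = - \frac{n^{3} n^{2}}{3} = - \frac{n^{5}}{3}$)
$P{\left(O,q \right)} = 72 - \frac{16 q^{5}}{3}$ ($P{\left(O,q \right)} = 72 + 8 - \frac{q^{5}}{3} \cdot 2 = 72 + 8 \left(- \frac{2 q^{5}}{3}\right) = 72 - \frac{16 q^{5}}{3}$)
$\frac{-34851 + P{\left(-176,d{\left(-6,13 \right)} \right)}}{44392 - 20429} = \frac{-34851 - \left(-72 + \frac{16 \left(-8 - 6\right)^{5}}{3}\right)}{44392 - 20429} = \frac{-34851 - \left(-72 + \frac{16 \left(-14\right)^{5}}{3}\right)}{23963} = \left(-34851 + \left(72 - - \frac{8605184}{3}\right)\right) \frac{1}{23963} = \left(-34851 + \left(72 + \frac{8605184}{3}\right)\right) \frac{1}{23963} = \left(-34851 + \frac{8605400}{3}\right) \frac{1}{23963} = \frac{8500847}{3} \cdot \frac{1}{23963} = \frac{8500847}{71889}$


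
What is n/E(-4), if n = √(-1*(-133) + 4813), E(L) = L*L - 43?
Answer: -√4946/27 ≈ -2.6047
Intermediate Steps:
E(L) = -43 + L² (E(L) = L² - 43 = -43 + L²)
n = √4946 (n = √(133 + 4813) = √4946 ≈ 70.328)
n/E(-4) = √4946/(-43 + (-4)²) = √4946/(-43 + 16) = √4946/(-27) = √4946*(-1/27) = -√4946/27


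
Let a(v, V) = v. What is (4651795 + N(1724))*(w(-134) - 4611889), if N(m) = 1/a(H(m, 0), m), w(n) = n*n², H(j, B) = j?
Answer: -56282160431595933/1724 ≈ -3.2646e+13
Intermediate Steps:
w(n) = n³
N(m) = 1/m
(4651795 + N(1724))*(w(-134) - 4611889) = (4651795 + 1/1724)*((-134)³ - 4611889) = (4651795 + 1/1724)*(-2406104 - 4611889) = (8019694581/1724)*(-7017993) = -56282160431595933/1724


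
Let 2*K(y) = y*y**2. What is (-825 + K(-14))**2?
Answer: 4826809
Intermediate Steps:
K(y) = y**3/2 (K(y) = (y*y**2)/2 = y**3/2)
(-825 + K(-14))**2 = (-825 + (1/2)*(-14)**3)**2 = (-825 + (1/2)*(-2744))**2 = (-825 - 1372)**2 = (-2197)**2 = 4826809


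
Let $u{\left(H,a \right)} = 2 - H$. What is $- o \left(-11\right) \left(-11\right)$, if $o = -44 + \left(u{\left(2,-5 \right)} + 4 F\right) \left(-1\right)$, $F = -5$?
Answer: $2904$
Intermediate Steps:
$o = -24$ ($o = -44 + \left(\left(2 - 2\right) + 4 \left(-5\right)\right) \left(-1\right) = -44 + \left(\left(2 - 2\right) - 20\right) \left(-1\right) = -44 + \left(0 - 20\right) \left(-1\right) = -44 - -20 = -44 + 20 = -24$)
$- o \left(-11\right) \left(-11\right) = - \left(-24\right) \left(-11\right) \left(-11\right) = - 264 \left(-11\right) = \left(-1\right) \left(-2904\right) = 2904$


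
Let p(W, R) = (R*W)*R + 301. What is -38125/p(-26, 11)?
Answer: 7625/569 ≈ 13.401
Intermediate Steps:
p(W, R) = 301 + W*R**2 (p(W, R) = W*R**2 + 301 = 301 + W*R**2)
-38125/p(-26, 11) = -38125/(301 - 26*11**2) = -38125/(301 - 26*121) = -38125/(301 - 3146) = -38125/(-2845) = -38125*(-1/2845) = 7625/569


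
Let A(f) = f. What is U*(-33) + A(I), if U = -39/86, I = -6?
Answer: 771/86 ≈ 8.9651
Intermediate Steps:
U = -39/86 (U = -39*1/86 = -39/86 ≈ -0.45349)
U*(-33) + A(I) = -39/86*(-33) - 6 = 1287/86 - 6 = 771/86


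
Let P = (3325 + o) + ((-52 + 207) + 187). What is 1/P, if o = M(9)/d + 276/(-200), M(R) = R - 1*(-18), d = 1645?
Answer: 16450/60299719 ≈ 0.00027280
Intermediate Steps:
M(R) = 18 + R (M(R) = R + 18 = 18 + R)
o = -22431/16450 (o = (18 + 9)/1645 + 276/(-200) = 27*(1/1645) + 276*(-1/200) = 27/1645 - 69/50 = -22431/16450 ≈ -1.3636)
P = 60299719/16450 (P = (3325 - 22431/16450) + ((-52 + 207) + 187) = 54673819/16450 + (155 + 187) = 54673819/16450 + 342 = 60299719/16450 ≈ 3665.6)
1/P = 1/(60299719/16450) = 16450/60299719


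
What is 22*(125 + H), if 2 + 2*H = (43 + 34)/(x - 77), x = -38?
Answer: 312873/115 ≈ 2720.6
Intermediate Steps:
H = -307/230 (H = -1 + ((43 + 34)/(-38 - 77))/2 = -1 + (77/(-115))/2 = -1 + (77*(-1/115))/2 = -1 + (1/2)*(-77/115) = -1 - 77/230 = -307/230 ≈ -1.3348)
22*(125 + H) = 22*(125 - 307/230) = 22*(28443/230) = 312873/115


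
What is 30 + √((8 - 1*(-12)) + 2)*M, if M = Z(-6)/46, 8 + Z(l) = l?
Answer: 30 - 7*√22/23 ≈ 28.572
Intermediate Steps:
Z(l) = -8 + l
M = -7/23 (M = (-8 - 6)/46 = -14*1/46 = -7/23 ≈ -0.30435)
30 + √((8 - 1*(-12)) + 2)*M = 30 + √((8 - 1*(-12)) + 2)*(-7/23) = 30 + √((8 + 12) + 2)*(-7/23) = 30 + √(20 + 2)*(-7/23) = 30 + √22*(-7/23) = 30 - 7*√22/23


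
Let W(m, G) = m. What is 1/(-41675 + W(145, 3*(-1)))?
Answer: -1/41530 ≈ -2.4079e-5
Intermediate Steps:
1/(-41675 + W(145, 3*(-1))) = 1/(-41675 + 145) = 1/(-41530) = -1/41530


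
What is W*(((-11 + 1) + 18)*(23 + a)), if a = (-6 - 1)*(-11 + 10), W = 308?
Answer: 73920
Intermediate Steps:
a = 7 (a = -7*(-1) = 7)
W*(((-11 + 1) + 18)*(23 + a)) = 308*(((-11 + 1) + 18)*(23 + 7)) = 308*((-10 + 18)*30) = 308*(8*30) = 308*240 = 73920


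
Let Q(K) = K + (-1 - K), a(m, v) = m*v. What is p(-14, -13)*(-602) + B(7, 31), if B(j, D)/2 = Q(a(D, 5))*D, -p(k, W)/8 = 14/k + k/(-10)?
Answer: 9322/5 ≈ 1864.4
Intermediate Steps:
Q(K) = -1
p(k, W) = -112/k + 4*k/5 (p(k, W) = -8*(14/k + k/(-10)) = -8*(14/k + k*(-⅒)) = -8*(14/k - k/10) = -112/k + 4*k/5)
B(j, D) = -2*D (B(j, D) = 2*(-D) = -2*D)
p(-14, -13)*(-602) + B(7, 31) = (-112/(-14) + (⅘)*(-14))*(-602) - 2*31 = (-112*(-1/14) - 56/5)*(-602) - 62 = (8 - 56/5)*(-602) - 62 = -16/5*(-602) - 62 = 9632/5 - 62 = 9322/5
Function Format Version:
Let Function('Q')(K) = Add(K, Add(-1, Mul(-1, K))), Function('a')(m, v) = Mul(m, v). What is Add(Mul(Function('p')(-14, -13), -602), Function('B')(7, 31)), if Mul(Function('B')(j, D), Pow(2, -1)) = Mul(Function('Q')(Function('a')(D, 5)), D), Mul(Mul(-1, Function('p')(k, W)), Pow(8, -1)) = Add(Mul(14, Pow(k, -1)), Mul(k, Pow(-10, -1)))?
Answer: Rational(9322, 5) ≈ 1864.4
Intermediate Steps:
Function('Q')(K) = -1
Function('p')(k, W) = Add(Mul(-112, Pow(k, -1)), Mul(Rational(4, 5), k)) (Function('p')(k, W) = Mul(-8, Add(Mul(14, Pow(k, -1)), Mul(k, Pow(-10, -1)))) = Mul(-8, Add(Mul(14, Pow(k, -1)), Mul(k, Rational(-1, 10)))) = Mul(-8, Add(Mul(14, Pow(k, -1)), Mul(Rational(-1, 10), k))) = Add(Mul(-112, Pow(k, -1)), Mul(Rational(4, 5), k)))
Function('B')(j, D) = Mul(-2, D) (Function('B')(j, D) = Mul(2, Mul(-1, D)) = Mul(-2, D))
Add(Mul(Function('p')(-14, -13), -602), Function('B')(7, 31)) = Add(Mul(Add(Mul(-112, Pow(-14, -1)), Mul(Rational(4, 5), -14)), -602), Mul(-2, 31)) = Add(Mul(Add(Mul(-112, Rational(-1, 14)), Rational(-56, 5)), -602), -62) = Add(Mul(Add(8, Rational(-56, 5)), -602), -62) = Add(Mul(Rational(-16, 5), -602), -62) = Add(Rational(9632, 5), -62) = Rational(9322, 5)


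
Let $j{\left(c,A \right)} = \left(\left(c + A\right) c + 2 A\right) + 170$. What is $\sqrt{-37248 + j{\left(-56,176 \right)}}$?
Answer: $i \sqrt{43446} \approx 208.44 i$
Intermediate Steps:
$j{\left(c,A \right)} = 170 + 2 A + c \left(A + c\right)$ ($j{\left(c,A \right)} = \left(\left(A + c\right) c + 2 A\right) + 170 = \left(c \left(A + c\right) + 2 A\right) + 170 = \left(2 A + c \left(A + c\right)\right) + 170 = 170 + 2 A + c \left(A + c\right)$)
$\sqrt{-37248 + j{\left(-56,176 \right)}} = \sqrt{-37248 + \left(170 + \left(-56\right)^{2} + 2 \cdot 176 + 176 \left(-56\right)\right)} = \sqrt{-37248 + \left(170 + 3136 + 352 - 9856\right)} = \sqrt{-37248 - 6198} = \sqrt{-43446} = i \sqrt{43446}$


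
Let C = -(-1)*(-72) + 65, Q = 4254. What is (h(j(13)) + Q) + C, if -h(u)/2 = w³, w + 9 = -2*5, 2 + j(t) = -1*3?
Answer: 17965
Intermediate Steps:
j(t) = -5 (j(t) = -2 - 1*3 = -2 - 3 = -5)
w = -19 (w = -9 - 2*5 = -9 - 10 = -19)
C = -7 (C = -1*72 + 65 = -72 + 65 = -7)
h(u) = 13718 (h(u) = -2*(-19)³ = -2*(-6859) = 13718)
(h(j(13)) + Q) + C = (13718 + 4254) - 7 = 17972 - 7 = 17965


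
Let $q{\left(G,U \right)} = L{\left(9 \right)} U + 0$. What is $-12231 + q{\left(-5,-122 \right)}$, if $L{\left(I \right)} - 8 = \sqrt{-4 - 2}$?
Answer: $-13207 - 122 i \sqrt{6} \approx -13207.0 - 298.84 i$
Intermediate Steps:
$L{\left(I \right)} = 8 + i \sqrt{6}$ ($L{\left(I \right)} = 8 + \sqrt{-4 - 2} = 8 + \sqrt{-6} = 8 + i \sqrt{6}$)
$q{\left(G,U \right)} = U \left(8 + i \sqrt{6}\right)$ ($q{\left(G,U \right)} = \left(8 + i \sqrt{6}\right) U + 0 = U \left(8 + i \sqrt{6}\right) + 0 = U \left(8 + i \sqrt{6}\right)$)
$-12231 + q{\left(-5,-122 \right)} = -12231 - 122 \left(8 + i \sqrt{6}\right) = -12231 - \left(976 + 122 i \sqrt{6}\right) = -13207 - 122 i \sqrt{6}$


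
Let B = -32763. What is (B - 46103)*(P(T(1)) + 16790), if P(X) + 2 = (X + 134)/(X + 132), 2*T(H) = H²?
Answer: -350881853074/265 ≈ -1.3241e+9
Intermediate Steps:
T(H) = H²/2
P(X) = -2 + (134 + X)/(132 + X) (P(X) = -2 + (X + 134)/(X + 132) = -2 + (134 + X)/(132 + X))
(B - 46103)*(P(T(1)) + 16790) = (-32763 - 46103)*((-130 - 1²/2)/(132 + (½)*1²) + 16790) = -78866*((-130 - 1/2)/(132 + (½)*1) + 16790) = -78866*((-130 - 1*½)/(132 + ½) + 16790) = -78866*((-130 - ½)/(265/2) + 16790) = -78866*((2/265)*(-261/2) + 16790) = -78866*(-261/265 + 16790) = -78866*4449089/265 = -350881853074/265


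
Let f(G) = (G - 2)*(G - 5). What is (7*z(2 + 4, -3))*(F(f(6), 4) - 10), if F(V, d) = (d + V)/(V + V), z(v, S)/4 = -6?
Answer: 1512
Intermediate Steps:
f(G) = (-5 + G)*(-2 + G) (f(G) = (-2 + G)*(-5 + G) = (-5 + G)*(-2 + G))
z(v, S) = -24 (z(v, S) = 4*(-6) = -24)
F(V, d) = (V + d)/(2*V) (F(V, d) = (V + d)/((2*V)) = (V + d)*(1/(2*V)) = (V + d)/(2*V))
(7*z(2 + 4, -3))*(F(f(6), 4) - 10) = (7*(-24))*(((10 + 6**2 - 7*6) + 4)/(2*(10 + 6**2 - 7*6)) - 10) = -168*(((10 + 36 - 42) + 4)/(2*(10 + 36 - 42)) - 10) = -168*((1/2)*(4 + 4)/4 - 10) = -168*((1/2)*(1/4)*8 - 10) = -168*(1 - 10) = -168*(-9) = 1512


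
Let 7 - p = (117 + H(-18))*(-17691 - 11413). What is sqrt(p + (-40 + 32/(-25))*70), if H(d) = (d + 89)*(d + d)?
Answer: I*sqrt(1774688465)/5 ≈ 8425.4*I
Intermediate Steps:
H(d) = 2*d*(89 + d) (H(d) = (89 + d)*(2*d) = 2*d*(89 + d))
p = -70984649 (p = 7 - (117 + 2*(-18)*(89 - 18))*(-17691 - 11413) = 7 - (117 + 2*(-18)*71)*(-29104) = 7 - (117 - 2556)*(-29104) = 7 - (-2439)*(-29104) = 7 - 1*70984656 = 7 - 70984656 = -70984649)
sqrt(p + (-40 + 32/(-25))*70) = sqrt(-70984649 + (-40 + 32/(-25))*70) = sqrt(-70984649 + (-40 + 32*(-1/25))*70) = sqrt(-70984649 + (-40 - 32/25)*70) = sqrt(-70984649 - 1032/25*70) = sqrt(-70984649 - 14448/5) = sqrt(-354937693/5) = I*sqrt(1774688465)/5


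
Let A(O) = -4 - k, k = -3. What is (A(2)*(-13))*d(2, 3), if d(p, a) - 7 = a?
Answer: 130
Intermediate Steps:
A(O) = -1 (A(O) = -4 - 1*(-3) = -4 + 3 = -1)
d(p, a) = 7 + a
(A(2)*(-13))*d(2, 3) = (-1*(-13))*(7 + 3) = 13*10 = 130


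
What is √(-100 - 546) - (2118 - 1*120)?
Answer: -1998 + I*√646 ≈ -1998.0 + 25.417*I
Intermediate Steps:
√(-100 - 546) - (2118 - 1*120) = √(-646) - (2118 - 120) = I*√646 - 1*1998 = I*√646 - 1998 = -1998 + I*√646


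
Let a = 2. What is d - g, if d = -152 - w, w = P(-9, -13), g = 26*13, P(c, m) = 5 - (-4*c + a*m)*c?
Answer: -585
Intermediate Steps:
P(c, m) = 5 - c*(-4*c + 2*m) (P(c, m) = 5 - (-4*c + 2*m)*c = 5 - c*(-4*c + 2*m))
g = 338
w = 95 (w = 5 + 4*(-9)² - 2*(-9)*(-13) = 5 + 4*81 - 234 = 5 + 324 - 234 = 95)
d = -247 (d = -152 - 1*95 = -152 - 95 = -247)
d - g = -247 - 1*338 = -247 - 338 = -585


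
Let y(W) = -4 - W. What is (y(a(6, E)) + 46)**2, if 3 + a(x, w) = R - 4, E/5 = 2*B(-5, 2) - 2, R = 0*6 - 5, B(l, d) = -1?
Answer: 2916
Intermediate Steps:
R = -5 (R = 0 - 5 = -5)
E = -20 (E = 5*(2*(-1) - 2) = 5*(-2 - 2) = 5*(-4) = -20)
a(x, w) = -12 (a(x, w) = -3 + (-5 - 4) = -3 - 9 = -12)
(y(a(6, E)) + 46)**2 = ((-4 - 1*(-12)) + 46)**2 = ((-4 + 12) + 46)**2 = (8 + 46)**2 = 54**2 = 2916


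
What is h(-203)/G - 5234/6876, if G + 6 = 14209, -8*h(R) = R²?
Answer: -31359325/27902808 ≈ -1.1239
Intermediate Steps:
h(R) = -R²/8
G = 14203 (G = -6 + 14209 = 14203)
h(-203)/G - 5234/6876 = -⅛*(-203)²/14203 - 5234/6876 = -⅛*41209*(1/14203) - 5234*1/6876 = -41209/8*1/14203 - 2617/3438 = -5887/16232 - 2617/3438 = -31359325/27902808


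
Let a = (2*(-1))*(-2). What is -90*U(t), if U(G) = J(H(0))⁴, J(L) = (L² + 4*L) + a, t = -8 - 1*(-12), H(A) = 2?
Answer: -5898240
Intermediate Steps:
t = 4 (t = -8 + 12 = 4)
a = 4 (a = -2*(-2) = 4)
J(L) = 4 + L² + 4*L (J(L) = (L² + 4*L) + 4 = 4 + L² + 4*L)
U(G) = 65536 (U(G) = (4 + 2² + 4*2)⁴ = (4 + 4 + 8)⁴ = 16⁴ = 65536)
-90*U(t) = -90*65536 = -5898240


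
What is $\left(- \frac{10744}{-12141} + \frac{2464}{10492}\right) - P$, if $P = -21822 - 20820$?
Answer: $\frac{1358006097574}{31845843} \approx 42643.0$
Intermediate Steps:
$P = -42642$
$\left(- \frac{10744}{-12141} + \frac{2464}{10492}\right) - P = \left(- \frac{10744}{-12141} + \frac{2464}{10492}\right) - -42642 = \left(\left(-10744\right) \left(- \frac{1}{12141}\right) + 2464 \cdot \frac{1}{10492}\right) + 42642 = \left(\frac{10744}{12141} + \frac{616}{2623}\right) + 42642 = \frac{35660368}{31845843} + 42642 = \frac{1358006097574}{31845843}$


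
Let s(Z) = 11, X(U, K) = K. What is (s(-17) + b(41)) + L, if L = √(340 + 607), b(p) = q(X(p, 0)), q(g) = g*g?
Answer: 11 + √947 ≈ 41.773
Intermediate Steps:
q(g) = g²
b(p) = 0 (b(p) = 0² = 0)
L = √947 ≈ 30.773
(s(-17) + b(41)) + L = (11 + 0) + √947 = 11 + √947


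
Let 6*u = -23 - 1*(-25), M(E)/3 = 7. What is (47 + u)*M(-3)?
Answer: 994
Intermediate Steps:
M(E) = 21 (M(E) = 3*7 = 21)
u = 1/3 (u = (-23 - 1*(-25))/6 = (-23 + 25)/6 = (1/6)*2 = 1/3 ≈ 0.33333)
(47 + u)*M(-3) = (47 + 1/3)*21 = (142/3)*21 = 994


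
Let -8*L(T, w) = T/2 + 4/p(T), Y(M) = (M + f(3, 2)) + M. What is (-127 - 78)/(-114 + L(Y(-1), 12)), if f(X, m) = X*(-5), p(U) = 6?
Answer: 1968/1085 ≈ 1.8138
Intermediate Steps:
f(X, m) = -5*X
Y(M) = -15 + 2*M (Y(M) = (M - 5*3) + M = (M - 15) + M = (-15 + M) + M = -15 + 2*M)
L(T, w) = -1/12 - T/16 (L(T, w) = -(T/2 + 4/6)/8 = -(T*(1/2) + 4*(1/6))/8 = -(T/2 + 2/3)/8 = -(2/3 + T/2)/8 = -1/12 - T/16)
(-127 - 78)/(-114 + L(Y(-1), 12)) = (-127 - 78)/(-114 + (-1/12 - (-15 + 2*(-1))/16)) = -205/(-114 + (-1/12 - (-15 - 2)/16)) = -205/(-114 + (-1/12 - 1/16*(-17))) = -205/(-114 + (-1/12 + 17/16)) = -205/(-114 + 47/48) = -205/(-5425/48) = -205*(-48/5425) = 1968/1085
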